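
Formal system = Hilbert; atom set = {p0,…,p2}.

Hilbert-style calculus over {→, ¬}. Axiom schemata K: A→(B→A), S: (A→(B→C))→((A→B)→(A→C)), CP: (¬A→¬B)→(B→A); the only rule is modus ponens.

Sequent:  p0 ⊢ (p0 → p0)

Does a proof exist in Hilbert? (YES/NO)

Derivation (root first):
[MP] p0 ⊢ (p0 → p0)
  [K]  ⊢ (p0 → (p0 → p0))
  [MP] p0 ⊢ p0
    [MP] p0 ⊢ (p0 → p0)
      [K]  ⊢ (p0 → (p0 → p0))
      [Hyp] p0 ⊢ p0
    [Hyp] p0 ⊢ p0

Result: YES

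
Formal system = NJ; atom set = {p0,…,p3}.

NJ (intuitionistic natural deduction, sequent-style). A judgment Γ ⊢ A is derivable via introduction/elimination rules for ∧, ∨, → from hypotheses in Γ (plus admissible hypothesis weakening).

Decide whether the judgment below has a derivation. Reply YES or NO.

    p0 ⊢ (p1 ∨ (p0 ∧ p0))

Derivation (root first):
[∨I₂] p0 ⊢ (p1 ∨ (p0 ∧ p0))
  [∧I] p0 ⊢ (p0 ∧ p0)
    [Ax] p0 ⊢ p0
    [Ax] p0 ⊢ p0

Result: YES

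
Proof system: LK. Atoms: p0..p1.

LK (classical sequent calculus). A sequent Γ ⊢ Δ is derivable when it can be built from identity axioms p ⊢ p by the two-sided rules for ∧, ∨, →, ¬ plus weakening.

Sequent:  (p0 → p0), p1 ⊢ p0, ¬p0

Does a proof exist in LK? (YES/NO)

Proof tree:
[WL] (p0 → p0), p1 ⊢ p0, ¬p0
  [¬R] (p0 → p0) ⊢ p0, ¬p0
    [→L] p0, (p0 → p0) ⊢ p0
      [Ax] p0 ⊢ p0
      [Ax] p0 ⊢ p0

Result: YES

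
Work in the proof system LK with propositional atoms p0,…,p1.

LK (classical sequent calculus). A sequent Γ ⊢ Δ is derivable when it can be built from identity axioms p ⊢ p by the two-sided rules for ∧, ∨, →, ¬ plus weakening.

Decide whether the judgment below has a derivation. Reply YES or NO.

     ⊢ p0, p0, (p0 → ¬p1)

Derivation (root first):
[→R]  ⊢ p0, p0, (p0 → ¬p1)
  [¬R] p0 ⊢ p0, p0, ¬p1
    [WL] p0, p1 ⊢ p0, p0
      [WR] p0 ⊢ p0, p0
        [Ax] p0 ⊢ p0

Result: YES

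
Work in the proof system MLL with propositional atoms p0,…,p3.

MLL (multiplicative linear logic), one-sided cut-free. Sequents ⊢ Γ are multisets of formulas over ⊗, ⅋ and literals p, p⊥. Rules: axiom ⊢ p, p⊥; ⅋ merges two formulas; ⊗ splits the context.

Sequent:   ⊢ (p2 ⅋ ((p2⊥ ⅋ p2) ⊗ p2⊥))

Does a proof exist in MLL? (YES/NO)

Derivation trace:
[⅋]  ⊢ (p2 ⅋ ((p2⊥ ⅋ p2) ⊗ p2⊥))
  [⊗]  ⊢ p2, ((p2⊥ ⅋ p2) ⊗ p2⊥)
    [⅋]  ⊢ (p2⊥ ⅋ p2)
      [Ax]  ⊢ p2, p2⊥
    [Ax]  ⊢ p2, p2⊥

Result: YES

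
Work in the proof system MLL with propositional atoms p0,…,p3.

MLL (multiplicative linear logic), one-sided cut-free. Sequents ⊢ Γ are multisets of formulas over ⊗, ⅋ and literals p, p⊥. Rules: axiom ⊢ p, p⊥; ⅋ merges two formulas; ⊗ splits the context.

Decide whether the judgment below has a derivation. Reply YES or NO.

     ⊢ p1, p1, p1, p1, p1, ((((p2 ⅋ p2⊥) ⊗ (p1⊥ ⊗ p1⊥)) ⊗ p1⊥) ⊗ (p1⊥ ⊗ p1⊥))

Proof tree:
[⊗]  ⊢ p1, p1, p1, p1, p1, ((((p2 ⅋ p2⊥) ⊗ (p1⊥ ⊗ p1⊥)) ⊗ p1⊥) ⊗ (p1⊥ ⊗ p1⊥))
  [⊗]  ⊢ p1, p1, p1, (((p2 ⅋ p2⊥) ⊗ (p1⊥ ⊗ p1⊥)) ⊗ p1⊥)
    [⊗]  ⊢ p1, p1, ((p2 ⅋ p2⊥) ⊗ (p1⊥ ⊗ p1⊥))
      [⅋]  ⊢ (p2 ⅋ p2⊥)
        [Ax]  ⊢ p2, p2⊥
      [⊗]  ⊢ p1, p1, (p1⊥ ⊗ p1⊥)
        [Ax]  ⊢ p1, p1⊥
        [Ax]  ⊢ p1, p1⊥
    [Ax]  ⊢ p1, p1⊥
  [⊗]  ⊢ p1, p1, (p1⊥ ⊗ p1⊥)
    [Ax]  ⊢ p1, p1⊥
    [Ax]  ⊢ p1, p1⊥

Result: YES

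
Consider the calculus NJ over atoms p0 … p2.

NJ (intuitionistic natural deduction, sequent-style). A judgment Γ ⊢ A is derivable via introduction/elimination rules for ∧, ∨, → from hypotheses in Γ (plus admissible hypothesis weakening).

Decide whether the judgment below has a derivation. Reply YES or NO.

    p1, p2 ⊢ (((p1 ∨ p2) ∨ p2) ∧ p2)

Derivation (root first):
[∧I] p1, p2 ⊢ (((p1 ∨ p2) ∨ p2) ∧ p2)
  [∨I₁] p1 ⊢ ((p1 ∨ p2) ∨ p2)
    [∨I₁] p1 ⊢ (p1 ∨ p2)
      [Ax] p1 ⊢ p1
  [Ax] p2 ⊢ p2

Result: YES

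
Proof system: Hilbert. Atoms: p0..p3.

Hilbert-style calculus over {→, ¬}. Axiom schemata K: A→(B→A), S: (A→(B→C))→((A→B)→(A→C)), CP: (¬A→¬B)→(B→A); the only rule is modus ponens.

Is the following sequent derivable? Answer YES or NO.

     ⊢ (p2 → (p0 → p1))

Enumerate valuations to refute Γ ⊢ Δ:
  v=0000: Γ:[] Δ:[(p2 → (p0 → p1))=T] refutes=False
  v=0001: Γ:[] Δ:[(p2 → (p0 → p1))=T] refutes=False
  v=0010: Γ:[] Δ:[(p2 → (p0 → p1))=T] refutes=False
  v=0011: Γ:[] Δ:[(p2 → (p0 → p1))=T] refutes=False
  v=0100: Γ:[] Δ:[(p2 → (p0 → p1))=T] refutes=False
  v=0101: Γ:[] Δ:[(p2 → (p0 → p1))=T] refutes=False
  v=0110: Γ:[] Δ:[(p2 → (p0 → p1))=T] refutes=False
  v=0111: Γ:[] Δ:[(p2 → (p0 → p1))=T] refutes=False
  v=1000: Γ:[] Δ:[(p2 → (p0 → p1))=T] refutes=False
  v=1001: Γ:[] Δ:[(p2 → (p0 → p1))=T] refutes=False
  v=1010: Γ:[] Δ:[(p2 → (p0 → p1))=F] refutes=True  ← countermodel

Result: NO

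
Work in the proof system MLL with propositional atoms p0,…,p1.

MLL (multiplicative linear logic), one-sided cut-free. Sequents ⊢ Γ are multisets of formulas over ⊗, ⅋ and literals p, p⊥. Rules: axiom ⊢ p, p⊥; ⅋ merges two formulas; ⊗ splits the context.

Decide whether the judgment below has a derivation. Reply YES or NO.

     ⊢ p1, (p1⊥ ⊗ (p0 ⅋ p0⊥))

Derivation trace:
[⊗]  ⊢ p1, (p1⊥ ⊗ (p0 ⅋ p0⊥))
  [Ax]  ⊢ p1, p1⊥
  [⅋]  ⊢ (p0 ⅋ p0⊥)
    [Ax]  ⊢ p0, p0⊥

Result: YES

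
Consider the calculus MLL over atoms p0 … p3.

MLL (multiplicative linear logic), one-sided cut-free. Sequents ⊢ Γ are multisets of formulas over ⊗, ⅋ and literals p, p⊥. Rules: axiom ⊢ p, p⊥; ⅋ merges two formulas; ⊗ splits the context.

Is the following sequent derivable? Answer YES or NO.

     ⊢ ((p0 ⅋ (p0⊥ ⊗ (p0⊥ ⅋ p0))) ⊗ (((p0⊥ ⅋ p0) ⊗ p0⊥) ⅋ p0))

Derivation trace:
[⊗]  ⊢ ((p0 ⅋ (p0⊥ ⊗ (p0⊥ ⅋ p0))) ⊗ (((p0⊥ ⅋ p0) ⊗ p0⊥) ⅋ p0))
  [⅋]  ⊢ (p0 ⅋ (p0⊥ ⊗ (p0⊥ ⅋ p0)))
    [⊗]  ⊢ p0, (p0⊥ ⊗ (p0⊥ ⅋ p0))
      [Ax]  ⊢ p0, p0⊥
      [⅋]  ⊢ (p0⊥ ⅋ p0)
        [Ax]  ⊢ p0, p0⊥
  [⅋]  ⊢ (((p0⊥ ⅋ p0) ⊗ p0⊥) ⅋ p0)
    [⊗]  ⊢ p0, ((p0⊥ ⅋ p0) ⊗ p0⊥)
      [⅋]  ⊢ (p0⊥ ⅋ p0)
        [Ax]  ⊢ p0, p0⊥
      [Ax]  ⊢ p0, p0⊥

Result: YES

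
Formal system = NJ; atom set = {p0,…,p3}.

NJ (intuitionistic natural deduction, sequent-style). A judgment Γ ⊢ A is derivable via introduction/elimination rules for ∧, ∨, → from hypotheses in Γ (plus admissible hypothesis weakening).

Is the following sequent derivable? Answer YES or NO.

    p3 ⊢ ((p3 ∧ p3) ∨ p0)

Derivation (root first):
[∨I₁] p3 ⊢ ((p3 ∧ p3) ∨ p0)
  [∧I] p3 ⊢ (p3 ∧ p3)
    [Ax] p3 ⊢ p3
    [Ax] p3 ⊢ p3

Result: YES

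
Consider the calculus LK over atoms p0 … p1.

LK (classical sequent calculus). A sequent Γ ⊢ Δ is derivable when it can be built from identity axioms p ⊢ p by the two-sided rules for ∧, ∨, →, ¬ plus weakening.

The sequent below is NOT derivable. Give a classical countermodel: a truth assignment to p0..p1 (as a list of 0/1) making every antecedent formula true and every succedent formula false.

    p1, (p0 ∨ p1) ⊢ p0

Enumerate valuations to refute Γ ⊢ Δ:
  v=00: Γ:[p1=F, (p0 ∨ p1)=F] Δ:[p0=F] refutes=False
  v=01: Γ:[p1=T, (p0 ∨ p1)=T] Δ:[p0=F] refutes=True  ← countermodel

Result: [0, 1]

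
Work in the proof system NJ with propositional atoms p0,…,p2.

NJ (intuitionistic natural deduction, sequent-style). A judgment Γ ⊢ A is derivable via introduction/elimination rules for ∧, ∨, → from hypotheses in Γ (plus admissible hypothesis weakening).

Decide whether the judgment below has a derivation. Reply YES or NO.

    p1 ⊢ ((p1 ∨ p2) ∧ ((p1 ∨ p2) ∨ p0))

Derivation trace:
[∧I] p1 ⊢ ((p1 ∨ p2) ∧ ((p1 ∨ p2) ∨ p0))
  [∨I₁] p1 ⊢ (p1 ∨ p2)
    [Ax] p1 ⊢ p1
  [∨I₁] p1 ⊢ ((p1 ∨ p2) ∨ p0)
    [∨I₁] p1 ⊢ (p1 ∨ p2)
      [Ax] p1 ⊢ p1

Result: YES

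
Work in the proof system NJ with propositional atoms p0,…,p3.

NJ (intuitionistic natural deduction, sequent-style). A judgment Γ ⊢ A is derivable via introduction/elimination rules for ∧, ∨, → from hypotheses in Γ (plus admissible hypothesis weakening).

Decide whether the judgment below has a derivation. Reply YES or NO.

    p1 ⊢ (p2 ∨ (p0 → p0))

Proof tree:
[Wk] p1 ⊢ (p2 ∨ (p0 → p0))
  [∨I₂]  ⊢ (p2 ∨ (p0 → p0))
    [→I]  ⊢ (p0 → p0)
      [Ax] p0 ⊢ p0

Result: YES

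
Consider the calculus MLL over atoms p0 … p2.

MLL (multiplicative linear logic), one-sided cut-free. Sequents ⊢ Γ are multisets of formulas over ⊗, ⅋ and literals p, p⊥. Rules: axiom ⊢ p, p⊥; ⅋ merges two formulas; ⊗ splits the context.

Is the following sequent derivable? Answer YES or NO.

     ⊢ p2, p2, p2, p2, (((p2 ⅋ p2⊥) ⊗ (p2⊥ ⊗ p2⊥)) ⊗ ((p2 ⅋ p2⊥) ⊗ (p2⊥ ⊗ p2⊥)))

Derivation trace:
[⊗]  ⊢ p2, p2, p2, p2, (((p2 ⅋ p2⊥) ⊗ (p2⊥ ⊗ p2⊥)) ⊗ ((p2 ⅋ p2⊥) ⊗ (p2⊥ ⊗ p2⊥)))
  [⊗]  ⊢ p2, p2, ((p2 ⅋ p2⊥) ⊗ (p2⊥ ⊗ p2⊥))
    [⅋]  ⊢ (p2 ⅋ p2⊥)
      [Ax]  ⊢ p2, p2⊥
    [⊗]  ⊢ p2, p2, (p2⊥ ⊗ p2⊥)
      [Ax]  ⊢ p2, p2⊥
      [Ax]  ⊢ p2, p2⊥
  [⊗]  ⊢ p2, p2, ((p2 ⅋ p2⊥) ⊗ (p2⊥ ⊗ p2⊥))
    [⅋]  ⊢ (p2 ⅋ p2⊥)
      [Ax]  ⊢ p2, p2⊥
    [⊗]  ⊢ p2, p2, (p2⊥ ⊗ p2⊥)
      [Ax]  ⊢ p2, p2⊥
      [Ax]  ⊢ p2, p2⊥

Result: YES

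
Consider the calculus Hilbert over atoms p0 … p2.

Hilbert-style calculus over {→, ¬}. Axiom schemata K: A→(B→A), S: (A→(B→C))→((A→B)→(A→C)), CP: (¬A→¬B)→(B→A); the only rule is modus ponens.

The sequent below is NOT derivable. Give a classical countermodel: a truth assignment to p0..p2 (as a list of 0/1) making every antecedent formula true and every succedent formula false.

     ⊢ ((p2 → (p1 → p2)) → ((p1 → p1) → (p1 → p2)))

Truth-table refutation:
  v=000: Γ:[] Δ:[((p2 → (p1 → p2)) → ((p1 → p1) → (p1 → p2)))=T] refutes=False
  v=001: Γ:[] Δ:[((p2 → (p1 → p2)) → ((p1 → p1) → (p1 → p2)))=T] refutes=False
  v=010: Γ:[] Δ:[((p2 → (p1 → p2)) → ((p1 → p1) → (p1 → p2)))=F] refutes=True  ← countermodel

Result: [0, 1, 0]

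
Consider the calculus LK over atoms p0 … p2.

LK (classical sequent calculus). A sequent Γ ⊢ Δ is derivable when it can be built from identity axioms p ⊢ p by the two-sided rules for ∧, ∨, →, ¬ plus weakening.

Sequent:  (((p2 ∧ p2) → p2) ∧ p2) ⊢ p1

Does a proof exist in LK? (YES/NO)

Truth-table refutation:
  v=000: Γ:[(((p2 ∧ p2) → p2) ∧ p2)=F] Δ:[p1=F] refutes=False
  v=001: Γ:[(((p2 ∧ p2) → p2) ∧ p2)=T] Δ:[p1=F] refutes=True  ← countermodel

Result: NO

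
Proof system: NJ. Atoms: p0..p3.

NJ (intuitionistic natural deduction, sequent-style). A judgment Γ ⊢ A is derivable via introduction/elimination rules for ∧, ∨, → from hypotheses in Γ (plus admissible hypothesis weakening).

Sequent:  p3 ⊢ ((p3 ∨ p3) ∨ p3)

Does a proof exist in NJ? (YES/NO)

Derivation trace:
[∨I₁] p3 ⊢ ((p3 ∨ p3) ∨ p3)
  [∨I₁] p3 ⊢ (p3 ∨ p3)
    [Ax] p3 ⊢ p3

Result: YES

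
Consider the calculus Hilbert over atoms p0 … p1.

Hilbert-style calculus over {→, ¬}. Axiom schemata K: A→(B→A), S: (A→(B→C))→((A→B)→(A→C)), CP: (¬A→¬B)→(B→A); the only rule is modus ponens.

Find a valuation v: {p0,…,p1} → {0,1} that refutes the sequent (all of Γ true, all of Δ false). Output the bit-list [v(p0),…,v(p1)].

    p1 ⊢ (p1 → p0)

Enumerate valuations to refute Γ ⊢ Δ:
  v=00: Γ:[p1=F] Δ:[(p1 → p0)=T] refutes=False
  v=01: Γ:[p1=T] Δ:[(p1 → p0)=F] refutes=True  ← countermodel

Result: [0, 1]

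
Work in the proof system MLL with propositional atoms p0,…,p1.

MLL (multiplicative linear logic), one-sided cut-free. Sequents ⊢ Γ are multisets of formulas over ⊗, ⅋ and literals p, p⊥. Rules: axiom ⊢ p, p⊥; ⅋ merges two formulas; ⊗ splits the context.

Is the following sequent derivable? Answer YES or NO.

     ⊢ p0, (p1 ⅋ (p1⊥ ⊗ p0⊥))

Proof tree:
[⅋]  ⊢ p0, (p1 ⅋ (p1⊥ ⊗ p0⊥))
  [⊗]  ⊢ p1, p0, (p1⊥ ⊗ p0⊥)
    [Ax]  ⊢ p1, p1⊥
    [Ax]  ⊢ p0, p0⊥

Result: YES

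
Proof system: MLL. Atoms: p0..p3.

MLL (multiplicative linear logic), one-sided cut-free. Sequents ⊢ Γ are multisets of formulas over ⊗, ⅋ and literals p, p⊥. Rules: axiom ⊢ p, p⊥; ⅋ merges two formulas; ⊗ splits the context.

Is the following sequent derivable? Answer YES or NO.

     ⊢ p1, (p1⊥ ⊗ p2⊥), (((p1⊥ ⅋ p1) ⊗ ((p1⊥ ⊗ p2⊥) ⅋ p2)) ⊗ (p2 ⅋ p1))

Derivation trace:
[⊗]  ⊢ p1, (p1⊥ ⊗ p2⊥), (((p1⊥ ⅋ p1) ⊗ ((p1⊥ ⊗ p2⊥) ⅋ p2)) ⊗ (p2 ⅋ p1))
  [⊗]  ⊢ p1, ((p1⊥ ⅋ p1) ⊗ ((p1⊥ ⊗ p2⊥) ⅋ p2))
    [⅋]  ⊢ (p1⊥ ⅋ p1)
      [Ax]  ⊢ p1, p1⊥
    [⅋]  ⊢ p1, ((p1⊥ ⊗ p2⊥) ⅋ p2)
      [⊗]  ⊢ p1, p2, (p1⊥ ⊗ p2⊥)
        [Ax]  ⊢ p1, p1⊥
        [Ax]  ⊢ p2, p2⊥
  [⅋]  ⊢ (p1⊥ ⊗ p2⊥), (p2 ⅋ p1)
    [⊗]  ⊢ p1, p2, (p1⊥ ⊗ p2⊥)
      [Ax]  ⊢ p1, p1⊥
      [Ax]  ⊢ p2, p2⊥

Result: YES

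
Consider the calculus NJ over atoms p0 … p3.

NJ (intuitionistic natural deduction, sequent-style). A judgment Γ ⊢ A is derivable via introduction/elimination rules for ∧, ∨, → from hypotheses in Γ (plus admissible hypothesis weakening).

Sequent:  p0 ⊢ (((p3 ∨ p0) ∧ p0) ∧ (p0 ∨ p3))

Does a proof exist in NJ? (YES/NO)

Derivation trace:
[∧I] p0 ⊢ (((p3 ∨ p0) ∧ p0) ∧ (p0 ∨ p3))
  [∧I] p0 ⊢ ((p3 ∨ p0) ∧ p0)
    [∨I₂] p0 ⊢ (p3 ∨ p0)
      [Ax] p0 ⊢ p0
    [Ax] p0 ⊢ p0
  [∨I₁] p0 ⊢ (p0 ∨ p3)
    [Ax] p0 ⊢ p0

Result: YES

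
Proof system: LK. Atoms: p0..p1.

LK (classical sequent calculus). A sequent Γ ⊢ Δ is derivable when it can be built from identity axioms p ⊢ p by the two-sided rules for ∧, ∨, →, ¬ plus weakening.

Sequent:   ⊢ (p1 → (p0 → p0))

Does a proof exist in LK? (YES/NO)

Derivation trace:
[→R]  ⊢ (p1 → (p0 → p0))
  [WL] p1 ⊢ (p0 → p0)
    [→R]  ⊢ (p0 → p0)
      [Ax] p0 ⊢ p0

Result: YES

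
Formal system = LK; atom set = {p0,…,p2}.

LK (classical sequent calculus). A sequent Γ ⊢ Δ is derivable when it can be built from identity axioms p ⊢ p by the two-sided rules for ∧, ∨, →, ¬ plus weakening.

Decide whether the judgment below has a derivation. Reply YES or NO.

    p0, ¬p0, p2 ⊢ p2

Proof tree:
[WL] p0, ¬p0, p2 ⊢ p2
  [WR] p0, ¬p0 ⊢ p2
    [¬L] p0, ¬p0 ⊢ 
      [Ax] p0 ⊢ p0

Result: YES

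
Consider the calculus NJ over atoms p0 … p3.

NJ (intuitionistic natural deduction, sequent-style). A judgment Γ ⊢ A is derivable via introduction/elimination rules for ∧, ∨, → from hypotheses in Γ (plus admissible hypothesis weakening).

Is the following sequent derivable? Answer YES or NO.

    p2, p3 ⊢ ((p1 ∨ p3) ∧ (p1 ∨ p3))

Proof tree:
[∧I] p2, p3 ⊢ ((p1 ∨ p3) ∧ (p1 ∨ p3))
  [Wk] p3, p2, p2 ⊢ (p1 ∨ p3)
    [∨I₂] p3, p2 ⊢ (p1 ∨ p3)
      [Wk] p3, p2 ⊢ p3
        [Ax] p3 ⊢ p3
  [∨I₂] p3, p2 ⊢ (p1 ∨ p3)
    [Wk] p3, p2 ⊢ p3
      [Ax] p3 ⊢ p3

Result: YES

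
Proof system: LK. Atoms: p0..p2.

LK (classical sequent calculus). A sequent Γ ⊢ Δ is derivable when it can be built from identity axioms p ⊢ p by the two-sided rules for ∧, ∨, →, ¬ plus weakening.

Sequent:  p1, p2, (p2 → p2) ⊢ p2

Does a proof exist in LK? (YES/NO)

Proof tree:
[→L] p1, p2, (p2 → p2) ⊢ p2
  [WL] p2, p1 ⊢ p2
    [Ax] p2 ⊢ p2
  [Ax] p2 ⊢ p2

Result: YES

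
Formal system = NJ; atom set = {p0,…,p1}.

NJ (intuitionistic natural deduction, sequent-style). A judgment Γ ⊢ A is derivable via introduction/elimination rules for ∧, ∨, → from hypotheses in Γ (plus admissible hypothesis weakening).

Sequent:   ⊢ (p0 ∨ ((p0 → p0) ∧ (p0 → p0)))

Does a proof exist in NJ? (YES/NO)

Proof tree:
[∨I₂]  ⊢ (p0 ∨ ((p0 → p0) ∧ (p0 → p0)))
  [∧I]  ⊢ ((p0 → p0) ∧ (p0 → p0))
    [→I]  ⊢ (p0 → p0)
      [Ax] p0 ⊢ p0
    [→I]  ⊢ (p0 → p0)
      [Ax] p0 ⊢ p0

Result: YES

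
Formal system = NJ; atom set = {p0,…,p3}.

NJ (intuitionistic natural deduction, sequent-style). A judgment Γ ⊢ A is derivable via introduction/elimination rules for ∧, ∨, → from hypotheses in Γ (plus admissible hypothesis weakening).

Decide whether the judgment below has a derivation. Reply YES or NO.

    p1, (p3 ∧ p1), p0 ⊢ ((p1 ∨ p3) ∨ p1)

Derivation (root first):
[∨I₁] p1, (p3 ∧ p1), p0 ⊢ ((p1 ∨ p3) ∨ p1)
  [Wk] p1, (p3 ∧ p1), p0 ⊢ (p1 ∨ p3)
    [Wk] p1, (p3 ∧ p1) ⊢ (p1 ∨ p3)
      [∨I₁] p1 ⊢ (p1 ∨ p3)
        [Ax] p1 ⊢ p1

Result: YES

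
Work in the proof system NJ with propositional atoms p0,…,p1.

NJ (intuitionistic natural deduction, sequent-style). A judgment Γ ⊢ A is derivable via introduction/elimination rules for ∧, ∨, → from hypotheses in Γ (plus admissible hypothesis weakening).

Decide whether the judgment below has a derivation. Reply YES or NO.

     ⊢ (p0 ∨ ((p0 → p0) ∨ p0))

Proof tree:
[∨I₂]  ⊢ (p0 ∨ ((p0 → p0) ∨ p0))
  [∨I₁]  ⊢ ((p0 → p0) ∨ p0)
    [→I]  ⊢ (p0 → p0)
      [Ax] p0 ⊢ p0

Result: YES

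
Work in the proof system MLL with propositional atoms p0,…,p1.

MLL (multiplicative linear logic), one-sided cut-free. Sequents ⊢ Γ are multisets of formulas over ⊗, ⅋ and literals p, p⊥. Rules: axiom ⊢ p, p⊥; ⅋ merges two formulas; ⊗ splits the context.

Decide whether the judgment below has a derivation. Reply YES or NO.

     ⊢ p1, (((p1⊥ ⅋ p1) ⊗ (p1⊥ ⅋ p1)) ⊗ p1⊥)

Derivation trace:
[⊗]  ⊢ p1, (((p1⊥ ⅋ p1) ⊗ (p1⊥ ⅋ p1)) ⊗ p1⊥)
  [⊗]  ⊢ ((p1⊥ ⅋ p1) ⊗ (p1⊥ ⅋ p1))
    [⅋]  ⊢ (p1⊥ ⅋ p1)
      [Ax]  ⊢ p1, p1⊥
    [⅋]  ⊢ (p1⊥ ⅋ p1)
      [Ax]  ⊢ p1, p1⊥
  [Ax]  ⊢ p1, p1⊥

Result: YES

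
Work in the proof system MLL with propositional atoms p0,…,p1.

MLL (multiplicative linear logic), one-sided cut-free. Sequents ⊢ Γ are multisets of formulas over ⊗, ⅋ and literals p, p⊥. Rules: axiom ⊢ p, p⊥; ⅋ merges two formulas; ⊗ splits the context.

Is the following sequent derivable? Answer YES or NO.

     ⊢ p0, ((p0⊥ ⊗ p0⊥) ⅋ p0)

Proof tree:
[⅋]  ⊢ p0, ((p0⊥ ⊗ p0⊥) ⅋ p0)
  [⊗]  ⊢ p0, p0, (p0⊥ ⊗ p0⊥)
    [Ax]  ⊢ p0, p0⊥
    [Ax]  ⊢ p0, p0⊥

Result: YES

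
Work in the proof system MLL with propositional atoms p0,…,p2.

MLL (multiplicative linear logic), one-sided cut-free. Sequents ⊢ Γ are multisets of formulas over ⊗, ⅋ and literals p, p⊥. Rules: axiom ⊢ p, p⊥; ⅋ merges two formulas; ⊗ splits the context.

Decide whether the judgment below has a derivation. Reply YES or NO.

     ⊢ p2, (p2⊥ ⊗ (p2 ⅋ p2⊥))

Proof tree:
[⊗]  ⊢ p2, (p2⊥ ⊗ (p2 ⅋ p2⊥))
  [Ax]  ⊢ p2, p2⊥
  [⅋]  ⊢ (p2 ⅋ p2⊥)
    [Ax]  ⊢ p2, p2⊥

Result: YES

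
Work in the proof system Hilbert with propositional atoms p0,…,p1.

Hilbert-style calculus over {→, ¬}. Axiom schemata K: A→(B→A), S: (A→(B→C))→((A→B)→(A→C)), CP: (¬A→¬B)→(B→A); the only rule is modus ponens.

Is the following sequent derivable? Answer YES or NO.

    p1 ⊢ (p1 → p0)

Search for a countermodel by truth-table:
  v=00: Γ:[p1=F] Δ:[(p1 → p0)=T] refutes=False
  v=01: Γ:[p1=T] Δ:[(p1 → p0)=F] refutes=True  ← countermodel

Result: NO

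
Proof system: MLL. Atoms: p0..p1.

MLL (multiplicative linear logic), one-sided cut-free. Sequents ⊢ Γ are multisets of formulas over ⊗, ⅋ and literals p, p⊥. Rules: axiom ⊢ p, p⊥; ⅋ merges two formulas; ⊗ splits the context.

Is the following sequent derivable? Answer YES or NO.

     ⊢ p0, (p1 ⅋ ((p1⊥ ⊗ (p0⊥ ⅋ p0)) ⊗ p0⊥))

Proof tree:
[⅋]  ⊢ p0, (p1 ⅋ ((p1⊥ ⊗ (p0⊥ ⅋ p0)) ⊗ p0⊥))
  [⊗]  ⊢ p1, p0, ((p1⊥ ⊗ (p0⊥ ⅋ p0)) ⊗ p0⊥)
    [⊗]  ⊢ p1, (p1⊥ ⊗ (p0⊥ ⅋ p0))
      [Ax]  ⊢ p1, p1⊥
      [⅋]  ⊢ (p0⊥ ⅋ p0)
        [Ax]  ⊢ p0, p0⊥
    [Ax]  ⊢ p0, p0⊥

Result: YES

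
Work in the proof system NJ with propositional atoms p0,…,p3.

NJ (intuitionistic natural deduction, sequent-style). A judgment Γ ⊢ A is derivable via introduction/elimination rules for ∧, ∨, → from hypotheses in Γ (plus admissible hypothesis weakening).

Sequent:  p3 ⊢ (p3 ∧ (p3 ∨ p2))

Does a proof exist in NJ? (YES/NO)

Proof tree:
[∧I] p3 ⊢ (p3 ∧ (p3 ∨ p2))
  [Ax] p3 ⊢ p3
  [∨I₁] p3 ⊢ (p3 ∨ p2)
    [Ax] p3 ⊢ p3

Result: YES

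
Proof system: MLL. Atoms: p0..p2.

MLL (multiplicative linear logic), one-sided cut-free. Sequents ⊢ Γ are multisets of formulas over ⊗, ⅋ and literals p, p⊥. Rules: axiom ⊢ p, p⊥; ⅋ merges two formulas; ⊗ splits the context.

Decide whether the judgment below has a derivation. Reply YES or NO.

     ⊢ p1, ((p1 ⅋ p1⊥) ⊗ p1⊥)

Derivation trace:
[⊗]  ⊢ p1, ((p1 ⅋ p1⊥) ⊗ p1⊥)
  [⅋]  ⊢ (p1 ⅋ p1⊥)
    [Ax]  ⊢ p1, p1⊥
  [Ax]  ⊢ p1, p1⊥

Result: YES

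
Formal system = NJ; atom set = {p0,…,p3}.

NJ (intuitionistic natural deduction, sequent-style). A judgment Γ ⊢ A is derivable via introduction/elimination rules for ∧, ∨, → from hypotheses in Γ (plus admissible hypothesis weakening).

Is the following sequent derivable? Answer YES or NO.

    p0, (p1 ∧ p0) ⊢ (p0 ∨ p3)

Derivation trace:
[∨I₁] p0, (p1 ∧ p0) ⊢ (p0 ∨ p3)
  [Wk] p0, (p1 ∧ p0) ⊢ p0
    [Ax] p0 ⊢ p0

Result: YES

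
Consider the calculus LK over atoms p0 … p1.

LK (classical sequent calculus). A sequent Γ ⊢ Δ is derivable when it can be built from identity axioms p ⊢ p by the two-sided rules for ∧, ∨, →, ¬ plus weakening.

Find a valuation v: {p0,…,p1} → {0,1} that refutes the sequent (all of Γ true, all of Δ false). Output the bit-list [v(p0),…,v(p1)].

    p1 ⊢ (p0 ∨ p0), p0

Search for a countermodel by truth-table:
  v=00: Γ:[p1=F] Δ:[(p0 ∨ p0)=F, p0=F] refutes=False
  v=01: Γ:[p1=T] Δ:[(p0 ∨ p0)=F, p0=F] refutes=True  ← countermodel

Result: [0, 1]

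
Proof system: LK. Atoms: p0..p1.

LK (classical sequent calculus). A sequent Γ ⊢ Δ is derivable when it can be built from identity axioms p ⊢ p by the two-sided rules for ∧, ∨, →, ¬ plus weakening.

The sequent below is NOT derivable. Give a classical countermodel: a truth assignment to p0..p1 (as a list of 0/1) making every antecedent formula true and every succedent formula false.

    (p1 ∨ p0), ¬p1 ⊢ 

Search for a countermodel by truth-table:
  v=00: Γ:[(p1 ∨ p0)=F, ¬p1=T] Δ:[] refutes=False
  v=01: Γ:[(p1 ∨ p0)=T, ¬p1=F] Δ:[] refutes=False
  v=10: Γ:[(p1 ∨ p0)=T, ¬p1=T] Δ:[] refutes=True  ← countermodel

Result: [1, 0]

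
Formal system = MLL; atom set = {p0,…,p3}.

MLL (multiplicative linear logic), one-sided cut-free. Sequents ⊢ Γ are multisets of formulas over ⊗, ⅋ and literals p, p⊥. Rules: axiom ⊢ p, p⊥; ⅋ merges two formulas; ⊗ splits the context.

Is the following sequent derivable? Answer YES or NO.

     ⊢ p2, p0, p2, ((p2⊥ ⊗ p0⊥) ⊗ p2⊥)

Proof tree:
[⊗]  ⊢ p2, p0, p2, ((p2⊥ ⊗ p0⊥) ⊗ p2⊥)
  [⊗]  ⊢ p2, p0, (p2⊥ ⊗ p0⊥)
    [Ax]  ⊢ p2, p2⊥
    [Ax]  ⊢ p0, p0⊥
  [Ax]  ⊢ p2, p2⊥

Result: YES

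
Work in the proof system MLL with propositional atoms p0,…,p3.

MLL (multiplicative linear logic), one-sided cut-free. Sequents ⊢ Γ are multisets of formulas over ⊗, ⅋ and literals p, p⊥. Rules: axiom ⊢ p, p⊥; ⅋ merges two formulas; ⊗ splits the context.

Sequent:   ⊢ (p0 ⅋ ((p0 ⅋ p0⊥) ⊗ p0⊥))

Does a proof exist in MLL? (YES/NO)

Proof tree:
[⅋]  ⊢ (p0 ⅋ ((p0 ⅋ p0⊥) ⊗ p0⊥))
  [⊗]  ⊢ p0, ((p0 ⅋ p0⊥) ⊗ p0⊥)
    [⅋]  ⊢ (p0 ⅋ p0⊥)
      [Ax]  ⊢ p0, p0⊥
    [Ax]  ⊢ p0, p0⊥

Result: YES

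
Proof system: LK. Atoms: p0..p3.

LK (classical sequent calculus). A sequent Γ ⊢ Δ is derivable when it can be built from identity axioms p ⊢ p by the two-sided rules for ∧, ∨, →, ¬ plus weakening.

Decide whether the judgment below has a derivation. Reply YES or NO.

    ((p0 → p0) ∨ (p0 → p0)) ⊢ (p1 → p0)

Search for a countermodel by truth-table:
  v=0000: Γ:[((p0 → p0) ∨ (p0 → p0))=T] Δ:[(p1 → p0)=T] refutes=False
  v=0001: Γ:[((p0 → p0) ∨ (p0 → p0))=T] Δ:[(p1 → p0)=T] refutes=False
  v=0010: Γ:[((p0 → p0) ∨ (p0 → p0))=T] Δ:[(p1 → p0)=T] refutes=False
  v=0011: Γ:[((p0 → p0) ∨ (p0 → p0))=T] Δ:[(p1 → p0)=T] refutes=False
  v=0100: Γ:[((p0 → p0) ∨ (p0 → p0))=T] Δ:[(p1 → p0)=F] refutes=True  ← countermodel

Result: NO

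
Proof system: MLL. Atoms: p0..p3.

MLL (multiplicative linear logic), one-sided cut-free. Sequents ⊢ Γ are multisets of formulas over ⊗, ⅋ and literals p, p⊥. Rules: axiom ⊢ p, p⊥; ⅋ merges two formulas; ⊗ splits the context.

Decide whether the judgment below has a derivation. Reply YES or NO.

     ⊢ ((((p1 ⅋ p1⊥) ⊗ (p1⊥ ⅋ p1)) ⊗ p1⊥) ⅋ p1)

Proof tree:
[⅋]  ⊢ ((((p1 ⅋ p1⊥) ⊗ (p1⊥ ⅋ p1)) ⊗ p1⊥) ⅋ p1)
  [⊗]  ⊢ p1, (((p1 ⅋ p1⊥) ⊗ (p1⊥ ⅋ p1)) ⊗ p1⊥)
    [⊗]  ⊢ ((p1 ⅋ p1⊥) ⊗ (p1⊥ ⅋ p1))
      [⅋]  ⊢ (p1 ⅋ p1⊥)
        [Ax]  ⊢ p1, p1⊥
      [⅋]  ⊢ (p1⊥ ⅋ p1)
        [Ax]  ⊢ p1, p1⊥
    [Ax]  ⊢ p1, p1⊥

Result: YES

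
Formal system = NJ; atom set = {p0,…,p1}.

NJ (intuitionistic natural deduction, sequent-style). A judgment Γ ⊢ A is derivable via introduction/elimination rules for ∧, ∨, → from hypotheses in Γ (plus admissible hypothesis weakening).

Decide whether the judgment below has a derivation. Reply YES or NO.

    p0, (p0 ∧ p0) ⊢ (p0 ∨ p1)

Derivation (root first):
[∨I₁] p0, (p0 ∧ p0) ⊢ (p0 ∨ p1)
  [Wk] p0, (p0 ∧ p0) ⊢ p0
    [Ax] p0 ⊢ p0

Result: YES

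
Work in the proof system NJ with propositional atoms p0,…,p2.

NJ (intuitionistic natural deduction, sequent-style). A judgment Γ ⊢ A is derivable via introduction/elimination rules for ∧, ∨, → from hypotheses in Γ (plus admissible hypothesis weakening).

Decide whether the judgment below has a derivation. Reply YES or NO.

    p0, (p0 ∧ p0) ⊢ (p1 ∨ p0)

Derivation (root first):
[∨I₂] p0, (p0 ∧ p0) ⊢ (p1 ∨ p0)
  [Wk] p0, (p0 ∧ p0) ⊢ p0
    [Ax] p0 ⊢ p0

Result: YES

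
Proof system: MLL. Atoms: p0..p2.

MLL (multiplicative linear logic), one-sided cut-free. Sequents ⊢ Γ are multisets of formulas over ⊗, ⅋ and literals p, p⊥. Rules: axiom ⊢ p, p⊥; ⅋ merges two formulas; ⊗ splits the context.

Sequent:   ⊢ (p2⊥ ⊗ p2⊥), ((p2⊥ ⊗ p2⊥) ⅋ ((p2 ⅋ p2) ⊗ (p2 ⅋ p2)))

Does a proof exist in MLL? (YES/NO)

Derivation trace:
[⅋]  ⊢ (p2⊥ ⊗ p2⊥), ((p2⊥ ⊗ p2⊥) ⅋ ((p2 ⅋ p2) ⊗ (p2 ⅋ p2)))
  [⊗]  ⊢ (p2⊥ ⊗ p2⊥), (p2⊥ ⊗ p2⊥), ((p2 ⅋ p2) ⊗ (p2 ⅋ p2))
    [⅋]  ⊢ (p2⊥ ⊗ p2⊥), (p2 ⅋ p2)
      [⊗]  ⊢ p2, p2, (p2⊥ ⊗ p2⊥)
        [Ax]  ⊢ p2, p2⊥
        [Ax]  ⊢ p2, p2⊥
    [⅋]  ⊢ (p2⊥ ⊗ p2⊥), (p2 ⅋ p2)
      [⊗]  ⊢ p2, p2, (p2⊥ ⊗ p2⊥)
        [Ax]  ⊢ p2, p2⊥
        [Ax]  ⊢ p2, p2⊥

Result: YES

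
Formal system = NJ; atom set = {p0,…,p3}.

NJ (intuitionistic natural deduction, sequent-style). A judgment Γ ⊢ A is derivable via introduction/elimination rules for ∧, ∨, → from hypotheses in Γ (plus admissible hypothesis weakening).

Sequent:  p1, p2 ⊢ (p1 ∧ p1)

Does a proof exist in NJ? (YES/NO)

Proof tree:
[∧I] p1, p2 ⊢ (p1 ∧ p1)
  [Wk] p1, p2 ⊢ p1
    [Ax] p1 ⊢ p1
  [Wk] p1, p2 ⊢ p1
    [Ax] p1 ⊢ p1

Result: YES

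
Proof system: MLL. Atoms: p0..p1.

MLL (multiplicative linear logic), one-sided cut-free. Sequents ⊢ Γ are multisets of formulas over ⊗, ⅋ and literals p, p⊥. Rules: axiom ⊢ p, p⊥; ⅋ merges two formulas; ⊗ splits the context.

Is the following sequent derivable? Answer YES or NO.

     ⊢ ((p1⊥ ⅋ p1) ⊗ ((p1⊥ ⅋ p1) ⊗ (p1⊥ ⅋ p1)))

Derivation trace:
[⊗]  ⊢ ((p1⊥ ⅋ p1) ⊗ ((p1⊥ ⅋ p1) ⊗ (p1⊥ ⅋ p1)))
  [⅋]  ⊢ (p1⊥ ⅋ p1)
    [Ax]  ⊢ p1, p1⊥
  [⊗]  ⊢ ((p1⊥ ⅋ p1) ⊗ (p1⊥ ⅋ p1))
    [⅋]  ⊢ (p1⊥ ⅋ p1)
      [Ax]  ⊢ p1, p1⊥
    [⅋]  ⊢ (p1⊥ ⅋ p1)
      [Ax]  ⊢ p1, p1⊥

Result: YES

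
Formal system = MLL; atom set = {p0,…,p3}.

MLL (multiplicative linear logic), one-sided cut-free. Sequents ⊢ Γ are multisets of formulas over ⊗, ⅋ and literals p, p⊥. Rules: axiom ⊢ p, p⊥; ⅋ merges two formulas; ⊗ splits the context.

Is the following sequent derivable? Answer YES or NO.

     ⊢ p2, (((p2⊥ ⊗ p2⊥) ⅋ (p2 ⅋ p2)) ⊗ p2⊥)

Derivation (root first):
[⊗]  ⊢ p2, (((p2⊥ ⊗ p2⊥) ⅋ (p2 ⅋ p2)) ⊗ p2⊥)
  [⅋]  ⊢ ((p2⊥ ⊗ p2⊥) ⅋ (p2 ⅋ p2))
    [⅋]  ⊢ (p2⊥ ⊗ p2⊥), (p2 ⅋ p2)
      [⊗]  ⊢ p2, p2, (p2⊥ ⊗ p2⊥)
        [Ax]  ⊢ p2, p2⊥
        [Ax]  ⊢ p2, p2⊥
  [Ax]  ⊢ p2, p2⊥

Result: YES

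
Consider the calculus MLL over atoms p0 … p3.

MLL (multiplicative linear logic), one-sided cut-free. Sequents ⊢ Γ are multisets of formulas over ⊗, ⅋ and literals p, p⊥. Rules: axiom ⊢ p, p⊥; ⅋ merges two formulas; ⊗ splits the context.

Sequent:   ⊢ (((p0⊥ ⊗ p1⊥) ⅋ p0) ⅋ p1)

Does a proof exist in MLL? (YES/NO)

Proof tree:
[⅋]  ⊢ (((p0⊥ ⊗ p1⊥) ⅋ p0) ⅋ p1)
  [⅋]  ⊢ p1, ((p0⊥ ⊗ p1⊥) ⅋ p0)
    [⊗]  ⊢ p0, p1, (p0⊥ ⊗ p1⊥)
      [Ax]  ⊢ p0, p0⊥
      [Ax]  ⊢ p1, p1⊥

Result: YES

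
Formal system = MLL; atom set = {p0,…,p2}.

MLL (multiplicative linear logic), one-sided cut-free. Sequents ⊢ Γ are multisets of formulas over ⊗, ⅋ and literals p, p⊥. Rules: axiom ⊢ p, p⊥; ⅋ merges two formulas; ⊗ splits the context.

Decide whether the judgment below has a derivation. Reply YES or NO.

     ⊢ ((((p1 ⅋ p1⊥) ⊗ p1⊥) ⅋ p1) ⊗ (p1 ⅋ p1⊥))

Proof tree:
[⊗]  ⊢ ((((p1 ⅋ p1⊥) ⊗ p1⊥) ⅋ p1) ⊗ (p1 ⅋ p1⊥))
  [⅋]  ⊢ (((p1 ⅋ p1⊥) ⊗ p1⊥) ⅋ p1)
    [⊗]  ⊢ p1, ((p1 ⅋ p1⊥) ⊗ p1⊥)
      [⅋]  ⊢ (p1 ⅋ p1⊥)
        [Ax]  ⊢ p1, p1⊥
      [Ax]  ⊢ p1, p1⊥
  [⅋]  ⊢ (p1 ⅋ p1⊥)
    [Ax]  ⊢ p1, p1⊥

Result: YES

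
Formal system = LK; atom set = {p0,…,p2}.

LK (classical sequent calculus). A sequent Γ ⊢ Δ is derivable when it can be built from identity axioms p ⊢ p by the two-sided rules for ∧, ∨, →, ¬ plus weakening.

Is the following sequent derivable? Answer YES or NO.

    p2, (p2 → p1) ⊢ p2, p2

Derivation trace:
[WR] p2, (p2 → p1) ⊢ p2, p2
  [→L] p2, (p2 → p1) ⊢ p2
    [Ax] p2 ⊢ p2
    [WL] p2, p1 ⊢ p2
      [Ax] p2 ⊢ p2

Result: YES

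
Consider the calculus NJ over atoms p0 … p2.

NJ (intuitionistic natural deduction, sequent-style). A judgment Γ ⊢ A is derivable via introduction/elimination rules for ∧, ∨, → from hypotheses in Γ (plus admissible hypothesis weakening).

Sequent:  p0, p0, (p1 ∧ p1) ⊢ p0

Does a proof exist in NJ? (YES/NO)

Proof tree:
[Wk] p0, p0, (p1 ∧ p1) ⊢ p0
  [Wk] p0, p0 ⊢ p0
    [Ax] p0 ⊢ p0

Result: YES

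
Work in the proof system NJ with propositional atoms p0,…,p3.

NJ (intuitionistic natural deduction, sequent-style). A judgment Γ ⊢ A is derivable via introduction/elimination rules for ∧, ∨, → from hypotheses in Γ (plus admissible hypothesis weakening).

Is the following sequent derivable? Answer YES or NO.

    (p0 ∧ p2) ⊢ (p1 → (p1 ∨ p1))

Derivation trace:
[→I] (p0 ∧ p2) ⊢ (p1 → (p1 ∨ p1))
  [Wk] p1, (p0 ∧ p2) ⊢ (p1 ∨ p1)
    [∨I₁] p1 ⊢ (p1 ∨ p1)
      [Ax] p1 ⊢ p1

Result: YES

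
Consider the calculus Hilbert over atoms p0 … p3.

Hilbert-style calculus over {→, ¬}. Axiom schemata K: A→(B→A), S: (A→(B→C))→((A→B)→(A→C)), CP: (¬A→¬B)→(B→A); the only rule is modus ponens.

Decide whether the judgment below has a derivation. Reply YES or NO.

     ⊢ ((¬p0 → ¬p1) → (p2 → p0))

Search for a countermodel by truth-table:
  v=0000: Γ:[] Δ:[((¬p0 → ¬p1) → (p2 → p0))=T] refutes=False
  v=0001: Γ:[] Δ:[((¬p0 → ¬p1) → (p2 → p0))=T] refutes=False
  v=0010: Γ:[] Δ:[((¬p0 → ¬p1) → (p2 → p0))=F] refutes=True  ← countermodel

Result: NO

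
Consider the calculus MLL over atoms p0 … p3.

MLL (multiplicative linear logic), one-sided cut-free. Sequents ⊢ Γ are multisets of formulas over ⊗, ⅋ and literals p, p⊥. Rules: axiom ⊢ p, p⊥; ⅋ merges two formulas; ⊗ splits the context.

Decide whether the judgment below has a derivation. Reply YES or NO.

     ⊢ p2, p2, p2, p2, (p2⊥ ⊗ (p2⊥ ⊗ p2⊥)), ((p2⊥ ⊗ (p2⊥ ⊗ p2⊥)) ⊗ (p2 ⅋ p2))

Proof tree:
[⊗]  ⊢ p2, p2, p2, p2, (p2⊥ ⊗ (p2⊥ ⊗ p2⊥)), ((p2⊥ ⊗ (p2⊥ ⊗ p2⊥)) ⊗ (p2 ⅋ p2))
  [⊗]  ⊢ p2, p2, p2, (p2⊥ ⊗ (p2⊥ ⊗ p2⊥))
    [Ax]  ⊢ p2, p2⊥
    [⊗]  ⊢ p2, p2, (p2⊥ ⊗ p2⊥)
      [Ax]  ⊢ p2, p2⊥
      [Ax]  ⊢ p2, p2⊥
  [⅋]  ⊢ p2, (p2⊥ ⊗ (p2⊥ ⊗ p2⊥)), (p2 ⅋ p2)
    [⊗]  ⊢ p2, p2, p2, (p2⊥ ⊗ (p2⊥ ⊗ p2⊥))
      [Ax]  ⊢ p2, p2⊥
      [⊗]  ⊢ p2, p2, (p2⊥ ⊗ p2⊥)
        [Ax]  ⊢ p2, p2⊥
        [Ax]  ⊢ p2, p2⊥

Result: YES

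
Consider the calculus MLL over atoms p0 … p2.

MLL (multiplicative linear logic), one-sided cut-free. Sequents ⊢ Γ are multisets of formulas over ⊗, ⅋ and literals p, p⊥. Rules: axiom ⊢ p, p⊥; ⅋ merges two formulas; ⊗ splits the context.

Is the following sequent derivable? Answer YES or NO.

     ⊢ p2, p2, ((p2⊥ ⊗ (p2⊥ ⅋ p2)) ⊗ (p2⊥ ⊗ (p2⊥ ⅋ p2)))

Proof tree:
[⊗]  ⊢ p2, p2, ((p2⊥ ⊗ (p2⊥ ⅋ p2)) ⊗ (p2⊥ ⊗ (p2⊥ ⅋ p2)))
  [⊗]  ⊢ p2, (p2⊥ ⊗ (p2⊥ ⅋ p2))
    [Ax]  ⊢ p2, p2⊥
    [⅋]  ⊢ (p2⊥ ⅋ p2)
      [Ax]  ⊢ p2, p2⊥
  [⊗]  ⊢ p2, (p2⊥ ⊗ (p2⊥ ⅋ p2))
    [Ax]  ⊢ p2, p2⊥
    [⅋]  ⊢ (p2⊥ ⅋ p2)
      [Ax]  ⊢ p2, p2⊥

Result: YES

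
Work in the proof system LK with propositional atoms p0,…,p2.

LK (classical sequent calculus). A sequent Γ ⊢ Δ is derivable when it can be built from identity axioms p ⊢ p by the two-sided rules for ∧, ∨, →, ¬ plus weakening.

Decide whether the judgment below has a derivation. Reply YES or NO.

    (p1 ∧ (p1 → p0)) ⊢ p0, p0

Derivation trace:
[WR] (p1 ∧ (p1 → p0)) ⊢ p0, p0
  [∧L] (p1 ∧ (p1 → p0)) ⊢ p0
    [→L] p1, (p1 → p0) ⊢ p0
      [Ax] p1 ⊢ p1
      [Ax] p0 ⊢ p0

Result: YES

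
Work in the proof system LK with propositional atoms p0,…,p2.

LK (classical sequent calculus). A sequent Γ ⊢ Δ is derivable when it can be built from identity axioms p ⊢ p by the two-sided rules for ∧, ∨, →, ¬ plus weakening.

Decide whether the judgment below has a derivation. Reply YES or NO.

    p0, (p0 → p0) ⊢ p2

Enumerate valuations to refute Γ ⊢ Δ:
  v=000: Γ:[p0=F, (p0 → p0)=T] Δ:[p2=F] refutes=False
  v=001: Γ:[p0=F, (p0 → p0)=T] Δ:[p2=T] refutes=False
  v=010: Γ:[p0=F, (p0 → p0)=T] Δ:[p2=F] refutes=False
  v=011: Γ:[p0=F, (p0 → p0)=T] Δ:[p2=T] refutes=False
  v=100: Γ:[p0=T, (p0 → p0)=T] Δ:[p2=F] refutes=True  ← countermodel

Result: NO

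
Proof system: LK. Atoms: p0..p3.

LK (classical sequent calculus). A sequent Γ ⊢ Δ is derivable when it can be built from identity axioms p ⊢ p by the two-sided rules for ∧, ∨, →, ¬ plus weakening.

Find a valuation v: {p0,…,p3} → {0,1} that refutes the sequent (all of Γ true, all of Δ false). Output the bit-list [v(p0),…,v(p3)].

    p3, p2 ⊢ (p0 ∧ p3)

Search for a countermodel by truth-table:
  v=0000: Γ:[p3=F, p2=F] Δ:[(p0 ∧ p3)=F] refutes=False
  v=0001: Γ:[p3=T, p2=F] Δ:[(p0 ∧ p3)=F] refutes=False
  v=0010: Γ:[p3=F, p2=T] Δ:[(p0 ∧ p3)=F] refutes=False
  v=0011: Γ:[p3=T, p2=T] Δ:[(p0 ∧ p3)=F] refutes=True  ← countermodel

Result: [0, 0, 1, 1]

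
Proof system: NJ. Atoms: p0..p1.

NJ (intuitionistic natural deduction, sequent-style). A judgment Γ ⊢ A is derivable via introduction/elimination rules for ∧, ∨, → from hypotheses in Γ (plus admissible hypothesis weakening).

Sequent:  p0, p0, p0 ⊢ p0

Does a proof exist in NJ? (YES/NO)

Derivation trace:
[Wk] p0, p0, p0 ⊢ p0
  [Wk] p0, p0 ⊢ p0
    [Ax] p0 ⊢ p0

Result: YES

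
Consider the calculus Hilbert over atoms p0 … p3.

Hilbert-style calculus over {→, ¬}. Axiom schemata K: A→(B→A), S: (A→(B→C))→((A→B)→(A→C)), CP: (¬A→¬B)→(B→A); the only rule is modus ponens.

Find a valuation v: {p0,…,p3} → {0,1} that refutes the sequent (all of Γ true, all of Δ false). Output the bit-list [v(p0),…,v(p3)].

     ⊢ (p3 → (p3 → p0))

Search for a countermodel by truth-table:
  v=0000: Γ:[] Δ:[(p3 → (p3 → p0))=T] refutes=False
  v=0001: Γ:[] Δ:[(p3 → (p3 → p0))=F] refutes=True  ← countermodel

Result: [0, 0, 0, 1]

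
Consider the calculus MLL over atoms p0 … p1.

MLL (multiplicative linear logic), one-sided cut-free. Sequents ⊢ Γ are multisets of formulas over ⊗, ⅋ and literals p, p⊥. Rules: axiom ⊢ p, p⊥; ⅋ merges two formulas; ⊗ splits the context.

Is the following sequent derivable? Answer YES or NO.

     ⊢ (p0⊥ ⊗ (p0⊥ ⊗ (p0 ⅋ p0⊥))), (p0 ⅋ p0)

Proof tree:
[⅋]  ⊢ (p0⊥ ⊗ (p0⊥ ⊗ (p0 ⅋ p0⊥))), (p0 ⅋ p0)
  [⊗]  ⊢ p0, p0, (p0⊥ ⊗ (p0⊥ ⊗ (p0 ⅋ p0⊥)))
    [Ax]  ⊢ p0, p0⊥
    [⊗]  ⊢ p0, (p0⊥ ⊗ (p0 ⅋ p0⊥))
      [Ax]  ⊢ p0, p0⊥
      [⅋]  ⊢ (p0 ⅋ p0⊥)
        [Ax]  ⊢ p0, p0⊥

Result: YES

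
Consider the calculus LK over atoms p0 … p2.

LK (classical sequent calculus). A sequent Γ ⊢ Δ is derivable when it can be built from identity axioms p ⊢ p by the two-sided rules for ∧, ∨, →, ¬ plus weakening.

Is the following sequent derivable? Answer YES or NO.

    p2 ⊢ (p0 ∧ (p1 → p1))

Search for a countermodel by truth-table:
  v=000: Γ:[p2=F] Δ:[(p0 ∧ (p1 → p1))=F] refutes=False
  v=001: Γ:[p2=T] Δ:[(p0 ∧ (p1 → p1))=F] refutes=True  ← countermodel

Result: NO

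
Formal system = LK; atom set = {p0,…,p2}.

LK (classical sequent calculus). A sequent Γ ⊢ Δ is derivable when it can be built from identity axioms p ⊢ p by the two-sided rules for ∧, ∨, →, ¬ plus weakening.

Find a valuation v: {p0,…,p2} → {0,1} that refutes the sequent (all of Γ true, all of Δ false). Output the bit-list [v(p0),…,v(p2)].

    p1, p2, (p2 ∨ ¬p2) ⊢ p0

Search for a countermodel by truth-table:
  v=000: Γ:[p1=F, p2=F, (p2 ∨ ¬p2)=T] Δ:[p0=F] refutes=False
  v=001: Γ:[p1=F, p2=T, (p2 ∨ ¬p2)=T] Δ:[p0=F] refutes=False
  v=010: Γ:[p1=T, p2=F, (p2 ∨ ¬p2)=T] Δ:[p0=F] refutes=False
  v=011: Γ:[p1=T, p2=T, (p2 ∨ ¬p2)=T] Δ:[p0=F] refutes=True  ← countermodel

Result: [0, 1, 1]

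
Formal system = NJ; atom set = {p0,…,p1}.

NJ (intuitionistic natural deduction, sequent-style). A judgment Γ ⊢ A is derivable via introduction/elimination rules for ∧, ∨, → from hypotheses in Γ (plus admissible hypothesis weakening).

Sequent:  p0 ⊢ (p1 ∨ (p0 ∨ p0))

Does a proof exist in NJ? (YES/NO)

Derivation (root first):
[∨I₂] p0 ⊢ (p1 ∨ (p0 ∨ p0))
  [∨I₂] p0 ⊢ (p0 ∨ p0)
    [Ax] p0 ⊢ p0

Result: YES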